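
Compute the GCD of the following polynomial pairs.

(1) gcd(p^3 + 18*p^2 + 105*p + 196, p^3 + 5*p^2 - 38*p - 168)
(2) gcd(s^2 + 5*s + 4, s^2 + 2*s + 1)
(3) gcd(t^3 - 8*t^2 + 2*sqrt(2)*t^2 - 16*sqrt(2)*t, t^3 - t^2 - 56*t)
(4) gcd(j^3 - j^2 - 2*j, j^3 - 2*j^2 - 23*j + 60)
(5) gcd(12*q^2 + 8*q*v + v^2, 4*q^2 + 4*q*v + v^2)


(1) = gcd((p + 4)*(p + 7)^2, (p - 6)*(p + 4)*(p + 7)) = p^2 + 11*p + 28
(2) = gcd((s + 1)*(s + 4), (s + 1)^2) = s + 1
(3) = gcd(t*(t - 8)*(t + 2*sqrt(2)), t*(t - 8)*(t + 7)) = t^2 - 8*t
(4) = gcd(j*(j - 2)*(j + 1), (j - 4)*(j - 3)*(j + 5)) = 1
(5) = 2*q + v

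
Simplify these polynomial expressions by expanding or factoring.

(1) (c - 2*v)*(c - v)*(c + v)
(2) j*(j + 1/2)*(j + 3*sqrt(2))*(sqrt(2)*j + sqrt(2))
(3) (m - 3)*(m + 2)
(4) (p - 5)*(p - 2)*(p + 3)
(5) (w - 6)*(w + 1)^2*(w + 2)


(1) = c^3 - 2*c^2*v - c*v^2 + 2*v^3
(2) = sqrt(2)*j^4 + 3*sqrt(2)*j^3/2 + 6*j^3 + sqrt(2)*j^2/2 + 9*j^2 + 3*j
(3) = m^2 - m - 6
(4) = p^3 - 4*p^2 - 11*p + 30
(5) = w^4 - 2*w^3 - 19*w^2 - 28*w - 12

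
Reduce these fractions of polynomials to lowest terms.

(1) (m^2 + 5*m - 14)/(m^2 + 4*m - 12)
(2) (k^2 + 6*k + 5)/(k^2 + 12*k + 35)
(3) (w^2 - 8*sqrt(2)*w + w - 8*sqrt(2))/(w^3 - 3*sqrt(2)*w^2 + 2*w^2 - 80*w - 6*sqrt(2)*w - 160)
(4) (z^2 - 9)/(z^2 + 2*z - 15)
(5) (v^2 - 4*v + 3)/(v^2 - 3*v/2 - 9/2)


(1) = (m + 7)/(m + 6)
(2) = (k + 1)/(k + 7)
(3) = (w + 1)/(w^2 + w*(2 + 5*sqrt(2)) + 10*sqrt(2))
(4) = (z + 3)/(z + 5)
(5) = (2*v - 2)/(2*v + 3)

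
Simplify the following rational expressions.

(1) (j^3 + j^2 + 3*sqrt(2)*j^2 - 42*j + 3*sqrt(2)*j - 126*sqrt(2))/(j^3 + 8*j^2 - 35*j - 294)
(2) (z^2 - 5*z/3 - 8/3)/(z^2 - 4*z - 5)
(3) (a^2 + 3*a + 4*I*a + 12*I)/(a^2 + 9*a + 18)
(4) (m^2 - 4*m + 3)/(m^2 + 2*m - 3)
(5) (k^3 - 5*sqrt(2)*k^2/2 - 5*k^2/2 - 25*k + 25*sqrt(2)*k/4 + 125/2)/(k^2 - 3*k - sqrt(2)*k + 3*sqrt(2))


(1) = (j + 3*sqrt(2))/(j + 7)
(2) = (3*z - 8)/(3*z - 15)
(3) = (a + 4*I)/(a + 6)
(4) = (m - 3)/(m + 3)
(5) = (4*k^3 + k^2*(-10*sqrt(2) - 10) + k*(-100 + 25*sqrt(2)) + 250)/(4*k^2 + k*(-12 - 4*sqrt(2)) + 12*sqrt(2))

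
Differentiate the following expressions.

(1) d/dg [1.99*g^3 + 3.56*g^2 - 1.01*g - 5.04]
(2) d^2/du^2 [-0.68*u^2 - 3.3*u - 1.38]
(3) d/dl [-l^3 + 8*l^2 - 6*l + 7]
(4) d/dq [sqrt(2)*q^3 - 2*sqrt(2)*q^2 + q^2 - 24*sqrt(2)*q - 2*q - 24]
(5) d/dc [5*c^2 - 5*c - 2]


(1) = 5.97*g^2 + 7.12*g - 1.01
(2) = -1.36000000000000
(3) = -3*l^2 + 16*l - 6
(4) = 3*sqrt(2)*q^2 - 4*sqrt(2)*q + 2*q - 24*sqrt(2) - 2
(5) = 10*c - 5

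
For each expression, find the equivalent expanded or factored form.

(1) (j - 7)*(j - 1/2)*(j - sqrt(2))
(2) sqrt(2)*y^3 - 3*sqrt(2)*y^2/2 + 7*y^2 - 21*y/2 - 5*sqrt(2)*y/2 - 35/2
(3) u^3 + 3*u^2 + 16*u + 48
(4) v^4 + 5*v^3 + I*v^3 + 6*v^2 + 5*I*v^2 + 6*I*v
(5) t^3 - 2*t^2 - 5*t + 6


(1) = j^3 - 15*j^2/2 - sqrt(2)*j^2 + 7*j/2 + 15*sqrt(2)*j/2 - 7*sqrt(2)/2
(2) = (y - 5/2)*(y + 7*sqrt(2)/2)*(sqrt(2)*y + sqrt(2))
(3) = (u + 3)*(u - 4*I)*(u + 4*I)
(4) = v*(v + 2)*(v + 3)*(v + I)
(5) = (t - 3)*(t - 1)*(t + 2)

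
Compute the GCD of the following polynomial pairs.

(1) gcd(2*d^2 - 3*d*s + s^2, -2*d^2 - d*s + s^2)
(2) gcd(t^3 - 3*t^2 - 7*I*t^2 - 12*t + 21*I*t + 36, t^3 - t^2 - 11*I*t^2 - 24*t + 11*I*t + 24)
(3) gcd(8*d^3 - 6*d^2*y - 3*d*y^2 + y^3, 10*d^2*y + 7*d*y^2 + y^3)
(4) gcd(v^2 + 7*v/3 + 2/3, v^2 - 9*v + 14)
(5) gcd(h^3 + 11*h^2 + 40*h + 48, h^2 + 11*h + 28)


(1) = -2*d + s
(2) = gcd((t - 3)*(t - 4*I)*(t - 3*I), (t - 1)*(t - 8*I)*(t - 3*I)) = t - 3*I
(3) = 2*d + y
(4) = 1
(5) = h + 4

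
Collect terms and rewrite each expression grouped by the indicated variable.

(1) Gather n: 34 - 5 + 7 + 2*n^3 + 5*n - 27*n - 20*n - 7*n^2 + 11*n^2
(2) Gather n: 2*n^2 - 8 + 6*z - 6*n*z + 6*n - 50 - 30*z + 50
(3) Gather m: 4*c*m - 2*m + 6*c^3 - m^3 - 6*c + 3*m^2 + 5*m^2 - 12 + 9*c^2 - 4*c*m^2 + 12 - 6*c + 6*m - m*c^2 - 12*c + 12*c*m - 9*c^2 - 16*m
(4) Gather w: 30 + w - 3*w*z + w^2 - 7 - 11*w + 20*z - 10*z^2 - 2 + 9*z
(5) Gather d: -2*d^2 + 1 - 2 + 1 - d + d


(1) = 2*n^3 + 4*n^2 - 42*n + 36
(2) = 2*n^2 + n*(6 - 6*z) - 24*z - 8
(3) = 6*c^3 - 24*c - m^3 + m^2*(8 - 4*c) + m*(-c^2 + 16*c - 12)
(4) = w^2 + w*(-3*z - 10) - 10*z^2 + 29*z + 21
(5) = -2*d^2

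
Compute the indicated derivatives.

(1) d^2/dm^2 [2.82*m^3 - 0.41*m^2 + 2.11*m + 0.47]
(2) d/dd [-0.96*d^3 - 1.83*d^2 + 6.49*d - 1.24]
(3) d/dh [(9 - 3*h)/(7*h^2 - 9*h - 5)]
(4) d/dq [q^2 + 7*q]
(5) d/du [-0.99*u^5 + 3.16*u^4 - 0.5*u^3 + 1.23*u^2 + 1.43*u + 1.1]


(1) = 16.92*m - 0.82
(2) = -2.88*d^2 - 3.66*d + 6.49
(3) = 3*(7*h^2 - 42*h + 32)/(49*h^4 - 126*h^3 + 11*h^2 + 90*h + 25)
(4) = 2*q + 7
(5) = -4.95*u^4 + 12.64*u^3 - 1.5*u^2 + 2.46*u + 1.43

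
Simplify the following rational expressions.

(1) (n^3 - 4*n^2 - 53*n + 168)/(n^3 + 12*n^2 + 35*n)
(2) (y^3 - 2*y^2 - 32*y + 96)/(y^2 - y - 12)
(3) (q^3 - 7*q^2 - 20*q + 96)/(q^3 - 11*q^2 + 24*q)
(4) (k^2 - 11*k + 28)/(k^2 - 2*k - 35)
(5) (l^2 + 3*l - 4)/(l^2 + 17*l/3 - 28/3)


(1) = (n^2 - 11*n + 24)/(n^2 + 5*n)
(2) = (y^2 + 2*y - 24)/(y + 3)
(3) = (q + 4)/q
(4) = (k - 4)/(k + 5)
(5) = (3*l^2 + 9*l - 12)/(3*l^2 + 17*l - 28)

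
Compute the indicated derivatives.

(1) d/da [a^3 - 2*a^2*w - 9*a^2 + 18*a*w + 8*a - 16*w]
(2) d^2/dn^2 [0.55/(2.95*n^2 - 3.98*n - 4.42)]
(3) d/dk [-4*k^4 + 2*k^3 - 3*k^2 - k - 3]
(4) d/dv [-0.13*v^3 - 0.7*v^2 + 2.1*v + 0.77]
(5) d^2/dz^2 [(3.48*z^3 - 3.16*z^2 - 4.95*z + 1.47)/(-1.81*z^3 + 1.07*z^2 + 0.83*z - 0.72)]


(1) = 3*a^2 - 4*a*w - 18*a + 18*w + 8
(2) = (9.57275*n^2 - 12.9151*n - 0.55*(5.9*n - 3.98)*(11.8*n - 7.96) - 14.3429)/(-2.95*n^2 + 3.98*n + 4.42)^3
(3) = -16*k^3 + 6*k^2 - 6*k - 1
(4) = -0.39*v^2 - 1.4*v + 2.1
(5) = (7.22552*z^6 + 65.932146*z^5 - 32.405154*z^4 - 1.664624*z^3 - 47.17314*z^2 + 15.71787*z + 4.902186)/(5.929741*z^9 - 10.516281*z^8 - 1.940682*z^7 + 15.496099*z^6 - 7.476618*z^5 - 6.228321*z^4 + 6.079717*z^3 - 0.17604*z^2 - 1.290816*z + 0.373248)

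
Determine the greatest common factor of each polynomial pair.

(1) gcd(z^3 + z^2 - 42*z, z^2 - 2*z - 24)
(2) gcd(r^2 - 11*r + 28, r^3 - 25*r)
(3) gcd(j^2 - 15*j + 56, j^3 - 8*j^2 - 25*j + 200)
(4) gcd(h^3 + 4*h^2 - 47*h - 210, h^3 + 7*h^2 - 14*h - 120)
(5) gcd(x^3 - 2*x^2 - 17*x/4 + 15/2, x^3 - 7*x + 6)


(1) = z - 6
(2) = 1
(3) = gcd((j - 8)*(j - 7), (j - 8)*(j - 5)*(j + 5)) = j - 8
(4) = gcd((h - 7)*(h + 5)*(h + 6), (h - 4)*(h + 5)*(h + 6)) = h^2 + 11*h + 30
(5) = gcd((x - 5/2)*(x - 3/2)*(x + 2), (x - 2)*(x - 1)*(x + 3)) = 1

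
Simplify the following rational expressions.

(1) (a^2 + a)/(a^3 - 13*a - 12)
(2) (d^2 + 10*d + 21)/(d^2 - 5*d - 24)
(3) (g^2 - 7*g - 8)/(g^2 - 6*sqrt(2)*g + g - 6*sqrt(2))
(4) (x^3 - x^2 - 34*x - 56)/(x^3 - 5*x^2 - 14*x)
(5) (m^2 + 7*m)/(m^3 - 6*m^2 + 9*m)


(1) = a/(a^2 - a - 12)
(2) = (d + 7)/(d - 8)
(3) = (g - 8)/(g - 6*sqrt(2))
(4) = (x + 4)/x
(5) = (m + 7)/(m^2 - 6*m + 9)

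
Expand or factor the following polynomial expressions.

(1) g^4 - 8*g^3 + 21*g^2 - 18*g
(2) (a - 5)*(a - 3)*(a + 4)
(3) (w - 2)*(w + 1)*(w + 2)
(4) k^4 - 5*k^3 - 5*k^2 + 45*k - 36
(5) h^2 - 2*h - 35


(1) = g*(g - 3)^2*(g - 2)
(2) = a^3 - 4*a^2 - 17*a + 60
(3) = w^3 + w^2 - 4*w - 4
(4) = (k - 4)*(k - 3)*(k - 1)*(k + 3)
(5) = (h - 7)*(h + 5)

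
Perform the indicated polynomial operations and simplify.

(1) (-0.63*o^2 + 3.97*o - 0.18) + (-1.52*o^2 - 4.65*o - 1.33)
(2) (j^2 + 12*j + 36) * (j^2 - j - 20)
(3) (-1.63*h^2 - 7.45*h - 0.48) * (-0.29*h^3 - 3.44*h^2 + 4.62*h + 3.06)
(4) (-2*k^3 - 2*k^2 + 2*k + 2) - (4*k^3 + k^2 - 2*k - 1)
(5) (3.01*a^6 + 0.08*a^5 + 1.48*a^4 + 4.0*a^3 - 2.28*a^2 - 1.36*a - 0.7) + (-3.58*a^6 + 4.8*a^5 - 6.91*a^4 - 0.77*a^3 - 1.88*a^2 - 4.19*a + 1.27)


(1) = -2.15*o^2 - 0.68*o - 1.51
(2) = j^4 + 11*j^3 + 4*j^2 - 276*j - 720
(3) = 0.4727*h^5 + 7.7677*h^4 + 18.2366*h^3 - 37.7556*h^2 - 25.0146*h - 1.4688
(4) = -6*k^3 - 3*k^2 + 4*k + 3
(5) = -0.57*a^6 + 4.88*a^5 - 5.43*a^4 + 3.23*a^3 - 4.16*a^2 - 5.55*a + 0.57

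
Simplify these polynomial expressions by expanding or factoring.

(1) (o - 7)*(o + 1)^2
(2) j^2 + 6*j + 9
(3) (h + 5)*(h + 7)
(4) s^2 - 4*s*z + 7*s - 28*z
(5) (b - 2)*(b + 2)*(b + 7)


(1) = o^3 - 5*o^2 - 13*o - 7
(2) = (j + 3)^2
(3) = h^2 + 12*h + 35
(4) = (s + 7)*(s - 4*z)
(5) = b^3 + 7*b^2 - 4*b - 28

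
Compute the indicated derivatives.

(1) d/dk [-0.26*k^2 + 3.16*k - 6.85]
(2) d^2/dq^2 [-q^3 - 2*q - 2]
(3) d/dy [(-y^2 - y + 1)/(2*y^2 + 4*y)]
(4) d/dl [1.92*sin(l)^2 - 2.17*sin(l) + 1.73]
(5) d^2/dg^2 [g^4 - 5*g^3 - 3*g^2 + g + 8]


(1) = 3.16 - 0.52*k
(2) = -6*q
(3) = (-y^2/2 - y - 1)/(y^2*(y^2 + 4*y + 4))
(4) = (3.84*sin(l) - 2.17)*cos(l)
(5) = 12*g^2 - 30*g - 6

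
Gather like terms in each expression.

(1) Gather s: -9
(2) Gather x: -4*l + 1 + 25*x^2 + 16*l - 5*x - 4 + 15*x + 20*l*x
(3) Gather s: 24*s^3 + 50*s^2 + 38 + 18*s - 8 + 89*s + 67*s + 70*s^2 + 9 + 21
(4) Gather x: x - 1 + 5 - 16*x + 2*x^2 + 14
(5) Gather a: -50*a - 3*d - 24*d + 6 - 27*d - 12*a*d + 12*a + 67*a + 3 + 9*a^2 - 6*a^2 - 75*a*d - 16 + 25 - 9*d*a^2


(1) = -9
(2) = 12*l + 25*x^2 + x*(20*l + 10) - 3
(3) = 24*s^3 + 120*s^2 + 174*s + 60
(4) = 2*x^2 - 15*x + 18
(5) = a^2*(3 - 9*d) + a*(29 - 87*d) - 54*d + 18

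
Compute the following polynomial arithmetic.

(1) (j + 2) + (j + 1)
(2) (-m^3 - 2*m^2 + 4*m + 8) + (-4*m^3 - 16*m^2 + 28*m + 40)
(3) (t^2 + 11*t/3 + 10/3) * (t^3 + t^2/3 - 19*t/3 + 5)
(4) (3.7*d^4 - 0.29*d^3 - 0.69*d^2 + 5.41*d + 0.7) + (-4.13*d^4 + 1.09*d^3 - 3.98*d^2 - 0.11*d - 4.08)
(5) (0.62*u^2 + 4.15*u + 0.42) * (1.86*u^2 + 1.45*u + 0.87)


(1) = 2*j + 3
(2) = -5*m^3 - 18*m^2 + 32*m + 48
(3) = t^5 + 4*t^4 - 16*t^3/9 - 154*t^2/9 - 25*t/9 + 50/3
(4) = -0.43*d^4 + 0.8*d^3 - 4.67*d^2 + 5.3*d - 3.38
(5) = 1.1532*u^4 + 8.618*u^3 + 7.3381*u^2 + 4.2195*u + 0.3654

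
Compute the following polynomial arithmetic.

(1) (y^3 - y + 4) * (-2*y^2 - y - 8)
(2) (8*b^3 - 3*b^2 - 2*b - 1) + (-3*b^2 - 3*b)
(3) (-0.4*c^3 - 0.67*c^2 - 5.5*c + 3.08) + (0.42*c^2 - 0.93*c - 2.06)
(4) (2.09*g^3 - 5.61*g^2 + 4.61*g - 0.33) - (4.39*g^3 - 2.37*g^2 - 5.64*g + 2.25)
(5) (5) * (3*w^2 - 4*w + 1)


(1) = -2*y^5 - y^4 - 6*y^3 - 7*y^2 + 4*y - 32
(2) = 8*b^3 - 6*b^2 - 5*b - 1
(3) = -0.4*c^3 - 0.25*c^2 - 6.43*c + 1.02
(4) = -2.3*g^3 - 3.24*g^2 + 10.25*g - 2.58
(5) = 15*w^2 - 20*w + 5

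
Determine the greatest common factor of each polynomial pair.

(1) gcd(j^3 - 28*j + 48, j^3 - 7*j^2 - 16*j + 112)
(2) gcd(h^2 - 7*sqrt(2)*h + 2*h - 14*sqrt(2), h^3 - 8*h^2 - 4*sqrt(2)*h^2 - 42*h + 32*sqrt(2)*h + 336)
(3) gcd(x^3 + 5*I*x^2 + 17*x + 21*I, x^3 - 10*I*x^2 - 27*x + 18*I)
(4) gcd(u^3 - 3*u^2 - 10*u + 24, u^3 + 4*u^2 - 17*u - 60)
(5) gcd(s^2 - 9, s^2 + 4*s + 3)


(1) = gcd((j - 4)*(j - 2)*(j + 6), (j - 7)*(j - 4)*(j + 4)) = j - 4
(2) = gcd((h + 2)*(h - 7*sqrt(2)), (h - 8)*(h - 7*sqrt(2))*(h + 3*sqrt(2))) = h - 7*sqrt(2)
(3) = gcd((x - 3*I)*(x + I)*(x + 7*I), (x - 6*I)*(x - 3*I)*(x - I)) = x - 3*I
(4) = gcd((u - 4)*(u - 2)*(u + 3), (u - 4)*(u + 3)*(u + 5)) = u^2 - u - 12
(5) = gcd((s - 3)*(s + 3), (s + 1)*(s + 3)) = s + 3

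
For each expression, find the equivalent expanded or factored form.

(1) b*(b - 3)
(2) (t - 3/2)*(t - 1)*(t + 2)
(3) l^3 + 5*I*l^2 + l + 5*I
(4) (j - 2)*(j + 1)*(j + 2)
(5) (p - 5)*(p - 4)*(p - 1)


(1) = b^2 - 3*b
(2) = t^3 - t^2/2 - 7*t/2 + 3
(3) = (l - I)*(l + I)*(l + 5*I)
(4) = j^3 + j^2 - 4*j - 4
(5) = p^3 - 10*p^2 + 29*p - 20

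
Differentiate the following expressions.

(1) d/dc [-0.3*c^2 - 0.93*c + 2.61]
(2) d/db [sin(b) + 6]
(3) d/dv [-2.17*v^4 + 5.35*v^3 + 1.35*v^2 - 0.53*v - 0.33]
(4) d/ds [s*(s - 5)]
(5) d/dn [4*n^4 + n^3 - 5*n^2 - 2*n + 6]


(1) = -0.6*c - 0.93
(2) = cos(b)
(3) = -8.68*v^3 + 16.05*v^2 + 2.7*v - 0.53
(4) = 2*s - 5
(5) = 16*n^3 + 3*n^2 - 10*n - 2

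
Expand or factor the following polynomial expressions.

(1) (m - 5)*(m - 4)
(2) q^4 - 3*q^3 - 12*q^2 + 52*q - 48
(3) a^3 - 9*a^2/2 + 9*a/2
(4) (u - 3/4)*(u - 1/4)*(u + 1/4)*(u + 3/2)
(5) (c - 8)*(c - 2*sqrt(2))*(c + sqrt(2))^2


(1) = m^2 - 9*m + 20
(2) = (q - 3)*(q - 2)^2*(q + 4)
(3) = a*(a - 3)*(a - 3/2)
(4) = u^4 + 3*u^3/4 - 19*u^2/16 - 3*u/64 + 9/128
(5) = c^4 - 8*c^3 - 6*c^2 - 4*sqrt(2)*c + 48*c + 32*sqrt(2)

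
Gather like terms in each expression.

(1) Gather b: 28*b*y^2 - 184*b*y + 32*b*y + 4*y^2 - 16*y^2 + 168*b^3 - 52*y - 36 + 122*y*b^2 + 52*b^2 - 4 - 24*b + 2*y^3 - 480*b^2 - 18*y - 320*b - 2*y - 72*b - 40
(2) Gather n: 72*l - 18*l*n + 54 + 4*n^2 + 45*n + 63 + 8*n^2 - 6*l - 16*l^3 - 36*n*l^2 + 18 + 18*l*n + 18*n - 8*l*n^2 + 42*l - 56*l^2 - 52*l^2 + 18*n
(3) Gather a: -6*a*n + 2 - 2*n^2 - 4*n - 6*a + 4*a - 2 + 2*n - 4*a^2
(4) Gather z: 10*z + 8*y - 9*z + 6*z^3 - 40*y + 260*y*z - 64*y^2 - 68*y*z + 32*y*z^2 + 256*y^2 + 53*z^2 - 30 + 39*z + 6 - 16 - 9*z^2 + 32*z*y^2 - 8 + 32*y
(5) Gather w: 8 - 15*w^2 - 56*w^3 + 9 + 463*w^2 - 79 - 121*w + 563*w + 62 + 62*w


(1) = 168*b^3 + b^2*(122*y - 428) + b*(28*y^2 - 152*y - 416) + 2*y^3 - 12*y^2 - 72*y - 80
(2) = -16*l^3 - 108*l^2 + 108*l + n^2*(12 - 8*l) + n*(81 - 36*l^2) + 135
(3) = -4*a^2 + a*(-6*n - 2) - 2*n^2 - 2*n
(4) = 192*y^2 + 6*z^3 + z^2*(32*y + 44) + z*(32*y^2 + 192*y + 40) - 48
(5) = -56*w^3 + 448*w^2 + 504*w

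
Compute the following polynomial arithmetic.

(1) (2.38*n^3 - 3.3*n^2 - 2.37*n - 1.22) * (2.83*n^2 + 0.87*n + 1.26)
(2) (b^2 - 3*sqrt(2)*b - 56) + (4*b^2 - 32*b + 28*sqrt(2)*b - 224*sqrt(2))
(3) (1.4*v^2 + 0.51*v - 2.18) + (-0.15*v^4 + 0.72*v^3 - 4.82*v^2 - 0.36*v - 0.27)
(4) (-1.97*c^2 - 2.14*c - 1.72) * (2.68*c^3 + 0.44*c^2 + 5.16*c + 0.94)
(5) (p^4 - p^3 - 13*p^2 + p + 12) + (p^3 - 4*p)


(1) = 6.7354*n^5 - 7.2684*n^4 - 6.5793*n^3 - 9.6725*n^2 - 4.0476*n - 1.5372
(2) = 5*b^2 - 32*b + 25*sqrt(2)*b - 224*sqrt(2) - 56
(3) = -0.15*v^4 + 0.72*v^3 - 3.42*v^2 + 0.15*v - 2.45
(4) = -5.2796*c^5 - 6.602*c^4 - 15.7164*c^3 - 13.651*c^2 - 10.8868*c - 1.6168
(5) = p^4 - 13*p^2 - 3*p + 12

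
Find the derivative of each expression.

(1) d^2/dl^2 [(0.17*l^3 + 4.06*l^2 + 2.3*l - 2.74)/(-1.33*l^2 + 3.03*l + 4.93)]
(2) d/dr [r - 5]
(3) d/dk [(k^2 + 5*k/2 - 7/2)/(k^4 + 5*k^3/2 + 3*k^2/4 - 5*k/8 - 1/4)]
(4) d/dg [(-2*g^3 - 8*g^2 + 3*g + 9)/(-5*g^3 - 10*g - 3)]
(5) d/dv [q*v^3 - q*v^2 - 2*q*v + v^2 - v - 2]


(1) = (-46.21058*l^3 - 145.882026*l^2 - 181.527774*l - 42.398304)/(2.352637*l^6 - 16.079301*l^5 + 10.46976*l^4 + 91.386315*l^3 - 38.80896*l^2 - 220.931541*l - 119.823157)
(2) = 1
(3) = 4*(-16*k^4 - 72*k^3 + 48*k^2 + 166*k - 45)/(32*k^7 + 144*k^6 + 176*k^5 - 8*k^4 - 94*k^3 - 23*k^2 + 12*k + 4)
(4) = (-40*g^4 + 70*g^3 + 233*g^2 + 48*g + 81)/(25*g^6 + 100*g^4 + 30*g^3 + 100*g^2 + 60*g + 9)
(5) = 3*q*v^2 - 2*q*v - 2*q + 2*v - 1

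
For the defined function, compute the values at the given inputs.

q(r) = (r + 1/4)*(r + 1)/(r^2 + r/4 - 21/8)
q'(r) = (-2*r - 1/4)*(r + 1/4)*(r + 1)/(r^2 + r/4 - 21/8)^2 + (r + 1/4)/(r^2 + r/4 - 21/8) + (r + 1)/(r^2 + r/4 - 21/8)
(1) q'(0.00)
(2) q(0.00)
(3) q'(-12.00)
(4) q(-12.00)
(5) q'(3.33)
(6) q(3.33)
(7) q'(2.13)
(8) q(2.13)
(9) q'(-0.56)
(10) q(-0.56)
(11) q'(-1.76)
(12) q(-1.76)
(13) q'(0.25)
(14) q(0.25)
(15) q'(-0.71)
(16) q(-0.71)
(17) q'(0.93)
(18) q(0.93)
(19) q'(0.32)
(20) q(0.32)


(1) = -0.49
(2) = -0.10
(3) = -0.00
(4) = 0.93
(5) = -0.39
(6) = 1.67
(7) = -3.37
(8) = 3.05
(9) = -0.07
(10) = 0.06
(11) = 3461.41
(12) = 35.20
(13) = -0.77
(14) = -0.25
(15) = 0.04
(16) = 0.06
(17) = -4.10
(18) = -1.49
(19) = -0.89
(20) = -0.31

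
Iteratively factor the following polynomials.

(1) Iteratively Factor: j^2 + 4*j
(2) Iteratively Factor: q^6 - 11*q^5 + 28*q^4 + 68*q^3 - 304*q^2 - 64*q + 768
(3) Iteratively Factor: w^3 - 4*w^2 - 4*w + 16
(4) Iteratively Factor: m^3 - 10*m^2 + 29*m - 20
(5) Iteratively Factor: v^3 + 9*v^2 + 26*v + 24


(1) = (j + 4)*(j)
(2) = (q - 4)*(q^5 - 7*q^4 + 68*q^2 - 32*q - 192) = (q - 4)*(q + 2)*(q^4 - 9*q^3 + 18*q^2 + 32*q - 96) = (q - 4)*(q - 3)*(q + 2)*(q^3 - 6*q^2 + 32) = (q - 4)^2*(q - 3)*(q + 2)*(q^2 - 2*q - 8) = (q - 4)^3*(q - 3)*(q + 2)*(q + 2)
(3) = (w - 4)*(w^2 - 4) = (w - 4)*(w - 2)*(w + 2)
(4) = (m - 1)*(m^2 - 9*m + 20) = (m - 4)*(m - 1)*(m - 5)
(5) = (v + 3)*(v^2 + 6*v + 8) = (v + 2)*(v + 3)*(v + 4)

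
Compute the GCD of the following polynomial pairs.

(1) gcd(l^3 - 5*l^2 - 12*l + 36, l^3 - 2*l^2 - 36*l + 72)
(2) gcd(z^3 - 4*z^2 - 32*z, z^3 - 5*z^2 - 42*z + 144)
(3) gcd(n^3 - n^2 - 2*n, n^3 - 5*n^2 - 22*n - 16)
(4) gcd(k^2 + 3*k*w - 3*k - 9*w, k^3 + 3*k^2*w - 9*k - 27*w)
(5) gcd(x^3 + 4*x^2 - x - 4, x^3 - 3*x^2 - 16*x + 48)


(1) = l^2 - 8*l + 12
(2) = z - 8
(3) = gcd(n*(n - 2)*(n + 1), (n - 8)*(n + 1)*(n + 2)) = n + 1
(4) = gcd((k - 3)*(k + 3*w), (k - 3)*(k + 3)*(k + 3*w)) = k^2 + 3*k*w - 3*k - 9*w
(5) = gcd((x - 1)*(x + 1)*(x + 4), (x - 4)*(x - 3)*(x + 4)) = x + 4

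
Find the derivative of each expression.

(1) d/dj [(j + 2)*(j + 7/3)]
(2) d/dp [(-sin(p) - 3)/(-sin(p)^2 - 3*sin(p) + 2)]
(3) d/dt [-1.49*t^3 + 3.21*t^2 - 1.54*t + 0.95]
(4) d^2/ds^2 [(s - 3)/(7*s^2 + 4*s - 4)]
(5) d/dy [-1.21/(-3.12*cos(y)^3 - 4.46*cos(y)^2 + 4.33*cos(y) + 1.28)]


(1) = 2*j + 13/3
(2) = (-6*sin(p) + cos(p)^2 - 12)*cos(p)/(sin(p)^2 + 3*sin(p) - 2)^2
(3) = -4.47*t^2 + 6.42*t - 1.54
(4) = 2*((17 - 21*s)*(7*s^2 + 4*s - 4) + 4*(s - 3)*(7*s + 2)^2)/(7*s^2 + 4*s - 4)^3
(5) = (11.3256*cos(y)^2 + 10.7932*cos(y) - 5.2393)*sin(y)/(3.12*cos(y)^3 + 4.46*cos(y)^2 - 4.33*cos(y) - 1.28)^2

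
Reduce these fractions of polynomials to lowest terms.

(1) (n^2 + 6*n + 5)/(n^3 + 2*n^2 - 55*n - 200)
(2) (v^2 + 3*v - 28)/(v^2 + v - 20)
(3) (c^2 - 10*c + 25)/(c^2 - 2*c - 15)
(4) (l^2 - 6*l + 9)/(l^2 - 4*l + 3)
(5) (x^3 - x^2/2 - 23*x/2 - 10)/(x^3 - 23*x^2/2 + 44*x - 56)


(1) = (n + 1)/(n^2 - 3*n - 40)
(2) = (v + 7)/(v + 5)
(3) = (c - 5)/(c + 3)
(4) = (l - 3)/(l - 1)
(5) = (2*x^2 + 7*x + 5)/(2*x^2 - 15*x + 28)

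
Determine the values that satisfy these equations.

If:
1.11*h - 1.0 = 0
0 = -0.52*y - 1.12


Then:
h = 0.90
y = -2.15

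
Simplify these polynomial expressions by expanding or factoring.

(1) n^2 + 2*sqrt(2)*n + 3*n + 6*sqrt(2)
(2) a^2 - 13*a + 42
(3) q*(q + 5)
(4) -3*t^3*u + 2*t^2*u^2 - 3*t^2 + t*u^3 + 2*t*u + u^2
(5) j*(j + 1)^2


(1) = (n + 3)*(n + 2*sqrt(2))
(2) = (a - 7)*(a - 6)
(3) = q^2 + 5*q
(4) = (-t + u)*(3*t + u)*(t*u + 1)
(5) = j^3 + 2*j^2 + j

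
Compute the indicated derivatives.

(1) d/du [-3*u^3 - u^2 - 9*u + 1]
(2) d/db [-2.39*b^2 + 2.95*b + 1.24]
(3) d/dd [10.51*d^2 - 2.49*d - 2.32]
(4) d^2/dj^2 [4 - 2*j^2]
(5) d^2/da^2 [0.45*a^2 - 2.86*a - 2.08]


(1) = -9*u^2 - 2*u - 9
(2) = 2.95 - 4.78*b
(3) = 21.02*d - 2.49
(4) = -4
(5) = 0.900000000000000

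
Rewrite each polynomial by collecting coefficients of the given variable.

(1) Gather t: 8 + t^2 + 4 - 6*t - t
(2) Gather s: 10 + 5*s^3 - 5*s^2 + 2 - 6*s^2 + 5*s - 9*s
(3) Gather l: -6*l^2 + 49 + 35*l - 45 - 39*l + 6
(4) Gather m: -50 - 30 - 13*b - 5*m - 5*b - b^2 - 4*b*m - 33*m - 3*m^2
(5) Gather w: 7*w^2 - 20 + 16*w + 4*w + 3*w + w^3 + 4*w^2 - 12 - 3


(1) = t^2 - 7*t + 12
(2) = 5*s^3 - 11*s^2 - 4*s + 12
(3) = -6*l^2 - 4*l + 10
(4) = -b^2 - 18*b - 3*m^2 + m*(-4*b - 38) - 80
(5) = w^3 + 11*w^2 + 23*w - 35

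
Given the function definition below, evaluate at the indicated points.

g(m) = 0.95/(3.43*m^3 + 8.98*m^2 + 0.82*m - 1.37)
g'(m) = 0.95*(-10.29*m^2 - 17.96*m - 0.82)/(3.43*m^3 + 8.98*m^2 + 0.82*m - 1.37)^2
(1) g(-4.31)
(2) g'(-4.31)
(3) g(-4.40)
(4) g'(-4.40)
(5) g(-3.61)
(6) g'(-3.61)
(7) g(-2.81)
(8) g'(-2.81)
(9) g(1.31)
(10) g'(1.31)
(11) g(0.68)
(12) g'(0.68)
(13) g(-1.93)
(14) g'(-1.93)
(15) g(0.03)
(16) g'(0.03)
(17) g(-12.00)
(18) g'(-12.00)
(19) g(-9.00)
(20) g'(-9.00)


(1) = -0.01
(2) = -0.01
(3) = -0.01
(4) = -0.01
(5) = -0.02
(6) = -0.03
(7) = -0.11
(8) = -0.38
(9) = 0.04
(10) = -0.08
(11) = 0.22
(12) = -0.87
(13) = 0.16
(14) = -0.13
(15) = -0.71
(16) = -0.73
(17) = -0.00
(18) = -0.00
(19) = -0.00
(20) = -0.00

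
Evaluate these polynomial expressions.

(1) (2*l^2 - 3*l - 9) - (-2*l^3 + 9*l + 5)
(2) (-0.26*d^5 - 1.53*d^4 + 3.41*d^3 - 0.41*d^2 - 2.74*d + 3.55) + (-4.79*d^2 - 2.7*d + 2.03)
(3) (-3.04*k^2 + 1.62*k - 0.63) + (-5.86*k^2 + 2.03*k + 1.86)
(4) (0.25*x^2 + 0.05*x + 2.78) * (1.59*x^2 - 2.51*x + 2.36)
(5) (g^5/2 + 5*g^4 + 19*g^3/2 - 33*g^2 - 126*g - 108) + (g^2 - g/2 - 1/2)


(1) = 2*l^3 + 2*l^2 - 12*l - 14
(2) = -0.26*d^5 - 1.53*d^4 + 3.41*d^3 - 5.2*d^2 - 5.44*d + 5.58
(3) = -8.9*k^2 + 3.65*k + 1.23
(4) = 0.3975*x^4 - 0.548*x^3 + 4.8847*x^2 - 6.8598*x + 6.5608
(5) = g^5/2 + 5*g^4 + 19*g^3/2 - 32*g^2 - 253*g/2 - 217/2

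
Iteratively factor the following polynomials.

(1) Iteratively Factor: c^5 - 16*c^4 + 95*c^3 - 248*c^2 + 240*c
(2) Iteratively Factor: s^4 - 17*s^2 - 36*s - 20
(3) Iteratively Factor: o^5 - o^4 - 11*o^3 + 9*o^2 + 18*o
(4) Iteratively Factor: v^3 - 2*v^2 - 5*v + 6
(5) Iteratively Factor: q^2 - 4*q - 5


(1) = (c - 5)*(c^4 - 11*c^3 + 40*c^2 - 48*c) = (c - 5)*(c - 3)*(c^3 - 8*c^2 + 16*c) = (c - 5)*(c - 4)*(c - 3)*(c^2 - 4*c) = (c - 5)*(c - 4)^2*(c - 3)*(c)
(2) = (s - 5)*(s^3 + 5*s^2 + 8*s + 4) = (s - 5)*(s + 1)*(s^2 + 4*s + 4) = (s - 5)*(s + 1)*(s + 2)*(s + 2)
(3) = (o - 3)*(o^4 + 2*o^3 - 5*o^2 - 6*o) = (o - 3)*(o + 3)*(o^3 - o^2 - 2*o) = o*(o - 3)*(o + 3)*(o^2 - o - 2) = o*(o - 3)*(o + 1)*(o + 3)*(o - 2)
(4) = (v + 2)*(v^2 - 4*v + 3) = (v - 1)*(v + 2)*(v - 3)
(5) = (q + 1)*(q - 5)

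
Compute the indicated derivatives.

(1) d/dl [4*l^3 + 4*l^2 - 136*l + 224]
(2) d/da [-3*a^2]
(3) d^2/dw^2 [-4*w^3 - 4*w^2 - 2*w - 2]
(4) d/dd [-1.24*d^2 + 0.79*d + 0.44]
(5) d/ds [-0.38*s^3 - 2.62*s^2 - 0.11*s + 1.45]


(1) = 12*l^2 + 8*l - 136
(2) = -6*a
(3) = -24*w - 8
(4) = 0.79 - 2.48*d
(5) = -1.14*s^2 - 5.24*s - 0.11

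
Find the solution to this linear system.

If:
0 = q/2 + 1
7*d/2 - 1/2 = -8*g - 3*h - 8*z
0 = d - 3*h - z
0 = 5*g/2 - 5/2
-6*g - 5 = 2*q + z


Then:
d = 83/9
g = 1
h = 146/27
q = -2
z = -7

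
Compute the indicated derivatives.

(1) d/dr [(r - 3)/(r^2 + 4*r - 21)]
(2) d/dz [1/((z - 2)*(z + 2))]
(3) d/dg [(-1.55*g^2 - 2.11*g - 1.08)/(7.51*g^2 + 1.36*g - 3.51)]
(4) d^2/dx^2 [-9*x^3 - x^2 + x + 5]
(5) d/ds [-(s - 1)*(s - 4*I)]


(1) = -1/(r^2 + 14*r + 49)
(2) = -2*z/(z^4 - 8*z^2 + 16)
(3) = (13.7381*g^2 + 27.1026*g + 8.8749)/(56.4001*g^4 + 20.4272*g^3 - 50.8706*g^2 - 9.5472*g + 12.3201)
(4) = -54*x - 2
(5) = -2*s + 1 + 4*I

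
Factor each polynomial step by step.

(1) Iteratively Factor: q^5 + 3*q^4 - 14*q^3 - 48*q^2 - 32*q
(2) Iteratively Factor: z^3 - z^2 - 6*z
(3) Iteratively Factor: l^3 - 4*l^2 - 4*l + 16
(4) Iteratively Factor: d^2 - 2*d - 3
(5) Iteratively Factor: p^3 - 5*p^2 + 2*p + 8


(1) = (q + 1)*(q^4 + 2*q^3 - 16*q^2 - 32*q) = (q + 1)*(q + 2)*(q^3 - 16*q) = (q - 4)*(q + 1)*(q + 2)*(q^2 + 4*q) = (q - 4)*(q + 1)*(q + 2)*(q + 4)*(q)
(2) = (z - 3)*(z^2 + 2*z) = z*(z - 3)*(z + 2)
(3) = (l + 2)*(l^2 - 6*l + 8) = (l - 2)*(l + 2)*(l - 4)
(4) = (d - 3)*(d + 1)
(5) = (p + 1)*(p^2 - 6*p + 8) = (p - 4)*(p + 1)*(p - 2)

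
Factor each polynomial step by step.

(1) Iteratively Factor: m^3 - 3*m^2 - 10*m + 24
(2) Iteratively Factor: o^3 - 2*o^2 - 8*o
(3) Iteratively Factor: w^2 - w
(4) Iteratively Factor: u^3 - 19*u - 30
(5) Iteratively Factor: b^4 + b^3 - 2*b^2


(1) = (m - 2)*(m^2 - m - 12) = (m - 4)*(m - 2)*(m + 3)
(2) = (o - 4)*(o^2 + 2*o) = (o - 4)*(o + 2)*(o)
(3) = (w)*(w - 1)
(4) = (u - 5)*(u^2 + 5*u + 6) = (u - 5)*(u + 2)*(u + 3)
(5) = (b)*(b^3 + b^2 - 2*b) = b^2*(b^2 + b - 2) = b^2*(b + 2)*(b - 1)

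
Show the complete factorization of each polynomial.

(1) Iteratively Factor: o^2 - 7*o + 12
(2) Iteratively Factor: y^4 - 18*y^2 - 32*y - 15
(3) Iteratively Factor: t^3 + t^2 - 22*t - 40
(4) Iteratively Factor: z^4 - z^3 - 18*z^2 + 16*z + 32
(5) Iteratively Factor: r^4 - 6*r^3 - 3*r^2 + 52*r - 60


(1) = (o - 4)*(o - 3)
(2) = (y + 1)*(y^3 - y^2 - 17*y - 15) = (y - 5)*(y + 1)*(y^2 + 4*y + 3) = (y - 5)*(y + 1)*(y + 3)*(y + 1)
(3) = (t + 2)*(t^2 - t - 20) = (t - 5)*(t + 2)*(t + 4)
(4) = (z - 4)*(z^3 + 3*z^2 - 6*z - 8) = (z - 4)*(z + 1)*(z^2 + 2*z - 8) = (z - 4)*(z - 2)*(z + 1)*(z + 4)
(5) = (r - 5)*(r^3 - r^2 - 8*r + 12) = (r - 5)*(r + 3)*(r^2 - 4*r + 4) = (r - 5)*(r - 2)*(r + 3)*(r - 2)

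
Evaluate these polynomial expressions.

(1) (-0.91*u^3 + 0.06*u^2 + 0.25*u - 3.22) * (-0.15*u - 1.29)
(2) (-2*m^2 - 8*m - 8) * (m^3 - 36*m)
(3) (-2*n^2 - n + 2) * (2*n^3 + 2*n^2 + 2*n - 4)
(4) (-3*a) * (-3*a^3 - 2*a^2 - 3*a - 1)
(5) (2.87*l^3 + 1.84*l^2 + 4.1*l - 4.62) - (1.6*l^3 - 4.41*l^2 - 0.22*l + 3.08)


(1) = 0.1365*u^4 + 1.1649*u^3 - 0.1149*u^2 + 0.1605*u + 4.1538
(2) = -2*m^5 - 8*m^4 + 64*m^3 + 288*m^2 + 288*m
(3) = -4*n^5 - 6*n^4 - 2*n^3 + 10*n^2 + 8*n - 8
(4) = 9*a^4 + 6*a^3 + 9*a^2 + 3*a
(5) = 1.27*l^3 + 6.25*l^2 + 4.32*l - 7.7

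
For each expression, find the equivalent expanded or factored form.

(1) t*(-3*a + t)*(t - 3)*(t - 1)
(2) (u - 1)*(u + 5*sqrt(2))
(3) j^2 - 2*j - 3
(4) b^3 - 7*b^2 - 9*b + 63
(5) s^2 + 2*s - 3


(1) = -3*a*t^3 + 12*a*t^2 - 9*a*t + t^4 - 4*t^3 + 3*t^2
(2) = u^2 - u + 5*sqrt(2)*u - 5*sqrt(2)
(3) = (j - 3)*(j + 1)
(4) = (b - 7)*(b - 3)*(b + 3)
(5) = (s - 1)*(s + 3)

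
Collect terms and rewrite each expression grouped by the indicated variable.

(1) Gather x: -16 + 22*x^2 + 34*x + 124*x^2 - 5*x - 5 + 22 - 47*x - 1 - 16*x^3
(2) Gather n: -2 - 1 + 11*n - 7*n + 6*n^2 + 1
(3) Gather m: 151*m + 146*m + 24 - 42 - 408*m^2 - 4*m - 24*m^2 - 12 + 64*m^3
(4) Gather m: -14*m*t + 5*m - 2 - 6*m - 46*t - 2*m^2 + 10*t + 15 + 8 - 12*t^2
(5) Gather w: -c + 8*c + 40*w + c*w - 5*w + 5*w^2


(1) = -16*x^3 + 146*x^2 - 18*x
(2) = 6*n^2 + 4*n - 2
(3) = 64*m^3 - 432*m^2 + 293*m - 30
(4) = -2*m^2 + m*(-14*t - 1) - 12*t^2 - 36*t + 21
(5) = 7*c + 5*w^2 + w*(c + 35)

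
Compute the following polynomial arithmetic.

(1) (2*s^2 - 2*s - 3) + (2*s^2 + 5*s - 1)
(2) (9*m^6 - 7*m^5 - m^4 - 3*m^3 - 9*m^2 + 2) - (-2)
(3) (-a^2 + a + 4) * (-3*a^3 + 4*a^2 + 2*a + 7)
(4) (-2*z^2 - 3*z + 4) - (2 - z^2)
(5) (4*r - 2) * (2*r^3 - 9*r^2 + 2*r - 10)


(1) = 4*s^2 + 3*s - 4
(2) = 9*m^6 - 7*m^5 - m^4 - 3*m^3 - 9*m^2 + 4
(3) = 3*a^5 - 7*a^4 - 10*a^3 + 11*a^2 + 15*a + 28
(4) = -z^2 - 3*z + 2
(5) = 8*r^4 - 40*r^3 + 26*r^2 - 44*r + 20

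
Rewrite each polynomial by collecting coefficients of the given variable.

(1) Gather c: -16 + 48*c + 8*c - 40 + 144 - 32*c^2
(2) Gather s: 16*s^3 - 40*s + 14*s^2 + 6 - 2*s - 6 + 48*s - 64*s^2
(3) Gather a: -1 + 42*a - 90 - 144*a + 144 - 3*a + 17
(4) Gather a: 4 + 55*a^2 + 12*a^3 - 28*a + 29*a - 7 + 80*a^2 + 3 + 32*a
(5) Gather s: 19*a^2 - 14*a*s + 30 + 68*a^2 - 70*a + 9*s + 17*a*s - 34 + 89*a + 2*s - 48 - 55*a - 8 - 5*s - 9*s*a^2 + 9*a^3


(1) = -32*c^2 + 56*c + 88
(2) = 16*s^3 - 50*s^2 + 6*s
(3) = 70 - 105*a
(4) = 12*a^3 + 135*a^2 + 33*a
(5) = 9*a^3 + 87*a^2 - 36*a + s*(-9*a^2 + 3*a + 6) - 60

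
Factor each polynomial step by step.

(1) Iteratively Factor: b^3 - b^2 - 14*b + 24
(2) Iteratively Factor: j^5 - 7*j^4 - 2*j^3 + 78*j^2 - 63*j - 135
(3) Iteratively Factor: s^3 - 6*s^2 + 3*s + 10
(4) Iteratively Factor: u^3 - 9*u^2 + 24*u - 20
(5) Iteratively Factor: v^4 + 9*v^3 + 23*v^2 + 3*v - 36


(1) = (b - 3)*(b^2 + 2*b - 8) = (b - 3)*(b - 2)*(b + 4)
(2) = (j - 3)*(j^4 - 4*j^3 - 14*j^2 + 36*j + 45) = (j - 3)*(j + 1)*(j^3 - 5*j^2 - 9*j + 45) = (j - 5)*(j - 3)*(j + 1)*(j^2 - 9) = (j - 5)*(j - 3)*(j + 1)*(j + 3)*(j - 3)
(3) = (s + 1)*(s^2 - 7*s + 10) = (s - 2)*(s + 1)*(s - 5)
(4) = (u - 5)*(u^2 - 4*u + 4) = (u - 5)*(u - 2)*(u - 2)
(5) = (v + 3)*(v^3 + 6*v^2 + 5*v - 12) = (v - 1)*(v + 3)*(v^2 + 7*v + 12) = (v - 1)*(v + 3)^2*(v + 4)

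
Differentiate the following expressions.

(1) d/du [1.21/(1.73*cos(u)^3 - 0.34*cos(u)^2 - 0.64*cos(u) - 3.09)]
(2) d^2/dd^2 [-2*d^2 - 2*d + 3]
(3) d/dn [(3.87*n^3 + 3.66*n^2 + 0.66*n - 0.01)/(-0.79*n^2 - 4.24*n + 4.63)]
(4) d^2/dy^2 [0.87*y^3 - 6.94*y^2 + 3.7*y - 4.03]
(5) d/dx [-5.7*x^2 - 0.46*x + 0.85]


(1) = (6.2799*cos(u)^2 - 0.8228*cos(u) - 0.7744)*sin(u)/(-1.73*cos(u)^3 + 0.34*cos(u)^2 + 0.64*cos(u) + 3.09)^2
(2) = -4
(3) = (-3.0573*n^4 - 32.8176*n^3 + 38.7573*n^2 + 33.8758*n + 3.0134)/(0.6241*n^4 + 6.6992*n^3 + 10.6622*n^2 - 39.2624*n + 21.4369)
(4) = 5.22*y - 13.88
(5) = -11.4*x - 0.46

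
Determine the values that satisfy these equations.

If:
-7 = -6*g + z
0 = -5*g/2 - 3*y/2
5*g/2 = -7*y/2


Then:
g = 0
y = 0
z = -7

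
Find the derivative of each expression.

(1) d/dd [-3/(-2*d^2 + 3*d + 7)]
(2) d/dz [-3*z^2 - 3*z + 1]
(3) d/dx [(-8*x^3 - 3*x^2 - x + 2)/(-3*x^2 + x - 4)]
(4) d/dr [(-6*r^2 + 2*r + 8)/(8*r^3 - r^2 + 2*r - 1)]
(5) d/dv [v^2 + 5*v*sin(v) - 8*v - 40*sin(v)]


(1) = 3*(3 - 4*d)/(-2*d^2 + 3*d + 7)^2
(2) = -6*z - 3
(3) = 2*(12*x^4 - 8*x^3 + 45*x^2 + 18*x + 1)/(9*x^4 - 6*x^3 + 25*x^2 - 8*x + 16)
(4) = 2*(24*r^4 - 16*r^3 - 101*r^2 + 14*r - 9)/(64*r^6 - 16*r^5 + 33*r^4 - 20*r^3 + 6*r^2 - 4*r + 1)
(5) = 5*v*cos(v) + 2*v + 5*sin(v) - 40*cos(v) - 8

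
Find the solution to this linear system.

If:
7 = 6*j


Then:
j = 7/6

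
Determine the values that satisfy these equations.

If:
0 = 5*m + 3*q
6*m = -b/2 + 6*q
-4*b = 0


Then:
b = 0
m = 0
q = 0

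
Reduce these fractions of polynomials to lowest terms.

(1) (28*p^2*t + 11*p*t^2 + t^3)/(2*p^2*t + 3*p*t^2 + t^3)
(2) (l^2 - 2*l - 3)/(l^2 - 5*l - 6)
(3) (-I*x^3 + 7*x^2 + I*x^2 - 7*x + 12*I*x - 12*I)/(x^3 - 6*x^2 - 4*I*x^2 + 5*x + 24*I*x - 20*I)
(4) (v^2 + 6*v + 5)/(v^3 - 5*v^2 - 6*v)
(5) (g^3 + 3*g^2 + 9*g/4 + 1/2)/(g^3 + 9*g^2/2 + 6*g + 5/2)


(1) = (28*p^2 + 11*p*t + t^2)/(2*p^2 + 3*p*t + t^2)
(2) = (l - 3)/(l - 6)
(3) = (-I*x^2 + 7*x + 12*I)/(x^2 + x*(-5 - 4*I) + 20*I)
(4) = (v + 5)/(v^2 - 6*v)
(5) = (4*g^3 + 12*g^2 + 9*g + 2)/(4*g^3 + 18*g^2 + 24*g + 10)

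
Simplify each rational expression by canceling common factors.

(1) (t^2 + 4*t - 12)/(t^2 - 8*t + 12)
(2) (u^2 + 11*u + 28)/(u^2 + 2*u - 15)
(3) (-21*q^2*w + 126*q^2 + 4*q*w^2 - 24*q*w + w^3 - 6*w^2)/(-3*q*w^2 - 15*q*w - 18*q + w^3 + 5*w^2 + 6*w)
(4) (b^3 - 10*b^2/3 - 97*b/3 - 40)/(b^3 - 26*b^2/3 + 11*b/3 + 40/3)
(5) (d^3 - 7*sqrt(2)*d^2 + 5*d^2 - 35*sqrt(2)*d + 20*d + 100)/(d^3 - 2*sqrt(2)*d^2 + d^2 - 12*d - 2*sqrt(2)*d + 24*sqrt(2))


(1) = (t + 6)/(t - 6)
(2) = (u^2 + 11*u + 28)/(u^2 + 2*u - 15)
(3) = (7*q*w - 42*q + w^2 - 6*w)/(w^2 + 5*w + 6)
(4) = (3*b^2 + 14*b + 15)/(3*b^2 - 2*b - 5)
(5) = (d^2 + d*(5 - 5*sqrt(2)) - 25*sqrt(2))/(d^2 + d - 12)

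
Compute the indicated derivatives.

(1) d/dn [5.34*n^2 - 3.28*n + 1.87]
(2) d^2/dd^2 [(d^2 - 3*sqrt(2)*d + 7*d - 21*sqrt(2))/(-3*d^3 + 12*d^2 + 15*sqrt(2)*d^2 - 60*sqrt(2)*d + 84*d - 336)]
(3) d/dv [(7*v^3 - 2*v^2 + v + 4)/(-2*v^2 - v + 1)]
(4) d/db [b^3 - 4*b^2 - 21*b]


(1) = 10.68*n - 3.28
(2) = 2*(-d^6 - 21*d^5 + 9*sqrt(2)*d^5 - 90*d^4 + 255*sqrt(2)*d^4 - 1522*d^3 - 470*sqrt(2)*d^3 - 1302*sqrt(2)*d^2 + 10920*d^2 - 20328*sqrt(2)*d + 8232*d - 71456 + 67760*sqrt(2))/(3*(d^9 - 15*sqrt(2)*d^8 - 12*d^8 + 114*d^7 + 180*sqrt(2)*d^7 - 856*d^6 - 130*sqrt(2)*d^6 - 6120*sqrt(2)*d^5 + 1320*d^5 + 17952*d^4 + 16560*sqrt(2)*d^4 - 110656*d^3 + 103360*sqrt(2)*d^3 - 564480*sqrt(2)*d^2 + 381696*d^2 - 1053696*d + 752640*sqrt(2)*d + 1404928))
(3) = (-14*v^4 - 14*v^3 + 25*v^2 + 12*v + 5)/(4*v^4 + 4*v^3 - 3*v^2 - 2*v + 1)
(4) = 3*b^2 - 8*b - 21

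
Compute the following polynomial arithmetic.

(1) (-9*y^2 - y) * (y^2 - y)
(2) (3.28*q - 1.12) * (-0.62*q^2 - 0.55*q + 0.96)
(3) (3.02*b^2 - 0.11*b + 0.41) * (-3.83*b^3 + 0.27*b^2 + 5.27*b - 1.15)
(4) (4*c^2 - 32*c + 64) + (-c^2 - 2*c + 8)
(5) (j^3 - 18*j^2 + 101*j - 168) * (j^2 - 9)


(1) = -9*y^4 + 8*y^3 + y^2
(2) = -2.0336*q^3 - 1.1096*q^2 + 3.7648*q - 1.0752
(3) = -11.5666*b^5 + 1.2367*b^4 + 14.3154*b^3 - 3.942*b^2 + 2.2872*b - 0.4715
(4) = 3*c^2 - 34*c + 72
(5) = j^5 - 18*j^4 + 92*j^3 - 6*j^2 - 909*j + 1512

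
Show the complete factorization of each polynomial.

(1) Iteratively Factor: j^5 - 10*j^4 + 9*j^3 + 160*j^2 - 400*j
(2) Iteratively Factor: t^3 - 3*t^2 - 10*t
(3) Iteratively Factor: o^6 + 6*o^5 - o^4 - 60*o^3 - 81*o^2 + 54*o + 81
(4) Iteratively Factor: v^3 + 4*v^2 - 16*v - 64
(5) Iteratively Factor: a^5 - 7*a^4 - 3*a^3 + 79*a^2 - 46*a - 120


(1) = (j + 4)*(j^4 - 14*j^3 + 65*j^2 - 100*j) = (j - 5)*(j + 4)*(j^3 - 9*j^2 + 20*j) = (j - 5)^2*(j + 4)*(j^2 - 4*j) = j*(j - 5)^2*(j + 4)*(j - 4)
(2) = (t + 2)*(t^2 - 5*t) = (t - 5)*(t + 2)*(t)
(3) = (o + 3)*(o^5 + 3*o^4 - 10*o^3 - 30*o^2 + 9*o + 27) = (o + 3)^2*(o^4 - 10*o^2 + 9) = (o + 3)^3*(o^3 - 3*o^2 - o + 3) = (o + 1)*(o + 3)^3*(o^2 - 4*o + 3) = (o - 3)*(o + 1)*(o + 3)^3*(o - 1)
(4) = (v + 4)*(v^2 - 16) = (v + 4)^2*(v - 4)
(5) = (a - 5)*(a^4 - 2*a^3 - 13*a^2 + 14*a + 24) = (a - 5)*(a + 1)*(a^3 - 3*a^2 - 10*a + 24) = (a - 5)*(a - 4)*(a + 1)*(a^2 + a - 6) = (a - 5)*(a - 4)*(a - 2)*(a + 1)*(a + 3)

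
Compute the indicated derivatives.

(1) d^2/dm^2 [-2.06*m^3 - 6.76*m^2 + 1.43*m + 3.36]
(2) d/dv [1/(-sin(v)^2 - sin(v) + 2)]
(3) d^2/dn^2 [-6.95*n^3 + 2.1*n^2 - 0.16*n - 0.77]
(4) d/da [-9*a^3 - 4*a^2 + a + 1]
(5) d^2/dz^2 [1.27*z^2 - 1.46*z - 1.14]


(1) = -12.36*m - 13.52
(2) = (2*sin(v) + 1)*cos(v)/(sin(v)^2 + sin(v) - 2)^2
(3) = 4.2 - 41.7*n
(4) = -27*a^2 - 8*a + 1
(5) = 2.54000000000000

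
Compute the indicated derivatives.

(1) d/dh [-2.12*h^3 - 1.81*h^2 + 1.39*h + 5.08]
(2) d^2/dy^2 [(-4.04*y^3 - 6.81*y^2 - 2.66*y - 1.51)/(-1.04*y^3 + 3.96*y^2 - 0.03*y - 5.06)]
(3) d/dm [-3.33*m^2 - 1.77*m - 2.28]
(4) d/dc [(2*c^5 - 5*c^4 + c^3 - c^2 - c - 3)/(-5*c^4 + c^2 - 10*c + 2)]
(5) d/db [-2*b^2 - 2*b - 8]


(1) = -6.36*h^2 - 3.62*h + 1.39
(2) = (48.008064*y^6 + 16.506048*y^5 - 302.527056*y^4 - 354.428496*y^3 + 796.798128*y^2 + 891.677688*y + 408.429726)/(1.124864*y^9 - 12.849408*y^8 + 49.023936*y^7 - 46.42176*y^6 - 123.620472*y^5 + 238.983228*y^4 + 76.276491*y^3 - 304.157106*y^2 + 2.304324*y + 129.554216)
(3) = -6.66*m - 1.77
(4) = (-10*c^8 + 11*c^6 - 100*c^5 + 156*c^4 - 120*c^3 + 17*c^2 + 2*c - 32)/(25*c^8 - 10*c^6 + 100*c^5 - 19*c^4 - 20*c^3 + 104*c^2 - 40*c + 4)
(5) = -4*b - 2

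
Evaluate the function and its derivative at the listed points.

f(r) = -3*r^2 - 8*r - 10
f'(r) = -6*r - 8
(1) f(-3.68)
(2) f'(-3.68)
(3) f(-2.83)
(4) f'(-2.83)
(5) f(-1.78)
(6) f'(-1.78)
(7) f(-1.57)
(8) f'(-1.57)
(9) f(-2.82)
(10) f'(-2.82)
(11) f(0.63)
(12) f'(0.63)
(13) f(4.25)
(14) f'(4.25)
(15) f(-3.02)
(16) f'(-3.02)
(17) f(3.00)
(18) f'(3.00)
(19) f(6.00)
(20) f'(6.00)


(1) = -21.19
(2) = 14.08
(3) = -11.39
(4) = 8.98
(5) = -5.27
(6) = 2.68
(7) = -4.83
(8) = 1.42
(9) = -11.30
(10) = 8.92
(11) = -16.23
(12) = -11.78
(13) = -98.19
(14) = -33.50
(15) = -13.20
(16) = 10.12
(17) = -61.00
(18) = -26.00
(19) = -166.00
(20) = -44.00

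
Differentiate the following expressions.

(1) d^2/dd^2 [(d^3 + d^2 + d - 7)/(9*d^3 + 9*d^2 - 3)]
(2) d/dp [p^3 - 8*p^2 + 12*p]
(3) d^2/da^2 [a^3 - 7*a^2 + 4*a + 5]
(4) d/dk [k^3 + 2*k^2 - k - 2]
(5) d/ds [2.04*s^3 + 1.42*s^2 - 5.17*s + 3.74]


(1) = 2*(27*d^5 - 333*d^4 - 471*d^3 - 162*d^2 - 51*d - 20)/(3*(27*d^9 + 81*d^8 + 81*d^7 - 54*d^5 - 27*d^4 + 9*d^3 + 9*d^2 - 1))
(2) = 3*p^2 - 16*p + 12
(3) = 6*a - 14
(4) = 3*k^2 + 4*k - 1
(5) = 6.12*s^2 + 2.84*s - 5.17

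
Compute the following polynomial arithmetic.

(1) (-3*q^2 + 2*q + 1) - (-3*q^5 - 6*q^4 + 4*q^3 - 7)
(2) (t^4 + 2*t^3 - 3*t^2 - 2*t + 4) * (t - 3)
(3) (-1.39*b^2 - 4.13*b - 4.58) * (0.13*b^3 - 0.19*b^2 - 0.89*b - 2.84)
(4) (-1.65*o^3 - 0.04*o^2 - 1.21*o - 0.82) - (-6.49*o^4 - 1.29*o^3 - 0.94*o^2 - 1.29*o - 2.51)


(1) = 3*q^5 + 6*q^4 - 4*q^3 - 3*q^2 + 2*q + 8
(2) = t^5 - t^4 - 9*t^3 + 7*t^2 + 10*t - 12
(3) = -0.1807*b^5 - 0.2728*b^4 + 1.4264*b^3 + 8.4935*b^2 + 15.8054*b + 13.0072
(4) = 6.49*o^4 - 0.36*o^3 + 0.9*o^2 + 0.08*o + 1.69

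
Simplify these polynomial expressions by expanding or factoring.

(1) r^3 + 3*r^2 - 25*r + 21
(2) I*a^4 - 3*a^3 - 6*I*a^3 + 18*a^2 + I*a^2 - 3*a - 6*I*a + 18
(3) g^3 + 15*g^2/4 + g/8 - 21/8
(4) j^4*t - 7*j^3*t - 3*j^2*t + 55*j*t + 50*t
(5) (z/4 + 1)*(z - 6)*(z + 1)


(1) = (r - 3)*(r - 1)*(r + 7)
(2) = (a - 6)*(a + I)*(a + 3*I)*(I*a + 1)
(3) = (g - 3/4)*(g + 1)*(g + 7/2)
(4) = (j - 5)^2*(j + 2)*(j*t + t)
(5) = z^3/4 - z^2/4 - 13*z/2 - 6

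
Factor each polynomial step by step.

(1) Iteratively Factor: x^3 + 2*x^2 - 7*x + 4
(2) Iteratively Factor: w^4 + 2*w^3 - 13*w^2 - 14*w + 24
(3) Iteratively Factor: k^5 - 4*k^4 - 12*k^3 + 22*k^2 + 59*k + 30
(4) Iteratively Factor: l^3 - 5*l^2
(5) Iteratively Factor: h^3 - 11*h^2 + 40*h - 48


(1) = (x - 1)*(x^2 + 3*x - 4) = (x - 1)*(x + 4)*(x - 1)
(2) = (w - 1)*(w^3 + 3*w^2 - 10*w - 24) = (w - 3)*(w - 1)*(w^2 + 6*w + 8) = (w - 3)*(w - 1)*(w + 2)*(w + 4)
(3) = (k - 3)*(k^4 - k^3 - 15*k^2 - 23*k - 10) = (k - 5)*(k - 3)*(k^3 + 4*k^2 + 5*k + 2) = (k - 5)*(k - 3)*(k + 1)*(k^2 + 3*k + 2) = (k - 5)*(k - 3)*(k + 1)*(k + 2)*(k + 1)
(4) = (l)*(l^2 - 5*l) = l*(l - 5)*(l)
(5) = (h - 4)*(h^2 - 7*h + 12) = (h - 4)^2*(h - 3)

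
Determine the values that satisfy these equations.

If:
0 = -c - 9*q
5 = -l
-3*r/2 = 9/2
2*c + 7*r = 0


Then:
c = 21/2
l = -5
q = -7/6
r = -3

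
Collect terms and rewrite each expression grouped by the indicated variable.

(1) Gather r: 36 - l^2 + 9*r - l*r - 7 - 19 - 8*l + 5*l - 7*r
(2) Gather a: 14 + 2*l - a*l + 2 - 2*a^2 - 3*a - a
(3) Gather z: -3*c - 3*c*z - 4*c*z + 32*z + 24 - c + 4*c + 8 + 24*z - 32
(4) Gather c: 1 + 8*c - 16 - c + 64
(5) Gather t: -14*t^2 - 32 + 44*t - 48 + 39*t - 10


(1) = -l^2 - 3*l + r*(2 - l) + 10
(2) = -2*a^2 + a*(-l - 4) + 2*l + 16
(3) = z*(56 - 7*c)
(4) = 7*c + 49
(5) = -14*t^2 + 83*t - 90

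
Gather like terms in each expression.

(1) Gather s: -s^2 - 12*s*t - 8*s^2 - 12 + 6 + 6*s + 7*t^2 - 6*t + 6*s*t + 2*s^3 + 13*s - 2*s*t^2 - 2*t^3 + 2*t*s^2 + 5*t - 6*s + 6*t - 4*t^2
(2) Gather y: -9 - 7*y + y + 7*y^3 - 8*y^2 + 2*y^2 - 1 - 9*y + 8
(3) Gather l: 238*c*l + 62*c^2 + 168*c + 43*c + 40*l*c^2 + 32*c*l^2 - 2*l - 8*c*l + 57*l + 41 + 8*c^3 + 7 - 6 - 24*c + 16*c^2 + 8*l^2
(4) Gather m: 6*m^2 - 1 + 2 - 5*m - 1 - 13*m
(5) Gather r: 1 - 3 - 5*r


(1) = 2*s^3 + s^2*(2*t - 9) + s*(-2*t^2 - 6*t + 13) - 2*t^3 + 3*t^2 + 5*t - 6
(2) = 7*y^3 - 6*y^2 - 15*y - 2
(3) = 8*c^3 + 78*c^2 + 187*c + l^2*(32*c + 8) + l*(40*c^2 + 230*c + 55) + 42
(4) = 6*m^2 - 18*m
(5) = -5*r - 2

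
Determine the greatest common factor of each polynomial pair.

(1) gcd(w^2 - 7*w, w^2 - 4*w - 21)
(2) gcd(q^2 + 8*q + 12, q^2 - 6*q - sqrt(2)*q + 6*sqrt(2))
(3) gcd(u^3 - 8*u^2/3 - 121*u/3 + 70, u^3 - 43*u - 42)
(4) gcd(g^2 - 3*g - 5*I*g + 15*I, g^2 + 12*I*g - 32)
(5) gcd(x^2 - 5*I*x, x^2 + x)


(1) = w - 7
(2) = gcd((q + 2)*(q + 6), (q - 6)*(q - sqrt(2))) = 1
(3) = u^2 - u - 42
(4) = 1
(5) = x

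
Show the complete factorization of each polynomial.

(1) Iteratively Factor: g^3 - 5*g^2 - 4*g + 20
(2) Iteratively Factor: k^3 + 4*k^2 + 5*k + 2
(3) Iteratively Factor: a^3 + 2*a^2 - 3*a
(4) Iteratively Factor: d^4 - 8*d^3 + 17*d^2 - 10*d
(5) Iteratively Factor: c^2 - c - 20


(1) = (g - 2)*(g^2 - 3*g - 10) = (g - 5)*(g - 2)*(g + 2)
(2) = (k + 2)*(k^2 + 2*k + 1) = (k + 1)*(k + 2)*(k + 1)
(3) = (a - 1)*(a^2 + 3*a) = a*(a - 1)*(a + 3)
(4) = (d - 1)*(d^3 - 7*d^2 + 10*d) = (d - 2)*(d - 1)*(d^2 - 5*d) = (d - 5)*(d - 2)*(d - 1)*(d)
(5) = (c + 4)*(c - 5)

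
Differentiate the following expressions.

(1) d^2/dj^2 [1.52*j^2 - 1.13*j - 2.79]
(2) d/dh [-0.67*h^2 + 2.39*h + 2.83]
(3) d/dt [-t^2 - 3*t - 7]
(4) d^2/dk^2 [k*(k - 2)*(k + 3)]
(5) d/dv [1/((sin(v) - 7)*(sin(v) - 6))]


(1) = 3.04000000000000
(2) = 2.39 - 1.34*h
(3) = -2*t - 3
(4) = 6*k + 2
(5) = (13 - 2*sin(v))*cos(v)/((sin(v) - 7)^2*(sin(v) - 6)^2)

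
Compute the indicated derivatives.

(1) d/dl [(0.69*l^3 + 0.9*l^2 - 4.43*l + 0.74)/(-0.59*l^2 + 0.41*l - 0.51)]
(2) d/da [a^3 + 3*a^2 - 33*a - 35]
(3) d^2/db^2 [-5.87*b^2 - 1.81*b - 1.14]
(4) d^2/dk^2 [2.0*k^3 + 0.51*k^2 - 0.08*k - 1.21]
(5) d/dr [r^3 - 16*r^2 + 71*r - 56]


(1) = (-0.4071*l^4 + 0.5658*l^3 - 3.3004*l^2 - 0.0448*l + 1.9559)/(0.3481*l^4 - 0.4838*l^3 + 0.7699*l^2 - 0.4182*l + 0.2601)
(2) = 3*a^2 + 6*a - 33
(3) = -11.7400000000000
(4) = 12.0*k + 1.02
(5) = 3*r^2 - 32*r + 71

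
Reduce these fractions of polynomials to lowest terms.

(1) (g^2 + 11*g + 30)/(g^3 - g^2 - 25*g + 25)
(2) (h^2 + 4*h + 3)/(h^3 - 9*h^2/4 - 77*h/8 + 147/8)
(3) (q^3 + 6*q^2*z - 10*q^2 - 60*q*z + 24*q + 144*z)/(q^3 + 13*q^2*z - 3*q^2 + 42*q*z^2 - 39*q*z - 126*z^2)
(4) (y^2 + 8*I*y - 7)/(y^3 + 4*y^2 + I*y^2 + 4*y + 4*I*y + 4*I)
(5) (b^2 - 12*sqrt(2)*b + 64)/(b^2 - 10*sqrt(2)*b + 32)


(1) = (g + 6)/(g^2 - 6*g + 5)
(2) = (8*h + 8)/(8*h^2 - 42*h + 49)
(3) = (q^2 - 10*q + 24)/(q^2 + 7*q*z - 3*q - 21*z)
(4) = (y + 7*I)/(y^2 + 4*y + 4)
(5) = (b - 4*sqrt(2))/(b - 2*sqrt(2))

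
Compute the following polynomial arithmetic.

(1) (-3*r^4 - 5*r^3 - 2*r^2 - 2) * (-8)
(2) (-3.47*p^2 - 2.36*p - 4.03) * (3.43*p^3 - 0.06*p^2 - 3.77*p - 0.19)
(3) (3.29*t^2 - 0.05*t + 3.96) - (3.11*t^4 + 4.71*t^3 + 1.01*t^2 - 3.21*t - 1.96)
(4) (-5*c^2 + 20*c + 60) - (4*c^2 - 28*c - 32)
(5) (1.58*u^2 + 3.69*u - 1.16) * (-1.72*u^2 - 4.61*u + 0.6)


(1) = 24*r^4 + 40*r^3 + 16*r^2 + 16
(2) = -11.9021*p^5 - 7.8866*p^4 - 0.5994*p^3 + 9.7983*p^2 + 15.6415*p + 0.7657
(3) = -3.11*t^4 - 4.71*t^3 + 2.28*t^2 + 3.16*t + 5.92
(4) = -9*c^2 + 48*c + 92
(5) = -2.7176*u^4 - 13.6306*u^3 - 14.0677*u^2 + 7.5616*u - 0.696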